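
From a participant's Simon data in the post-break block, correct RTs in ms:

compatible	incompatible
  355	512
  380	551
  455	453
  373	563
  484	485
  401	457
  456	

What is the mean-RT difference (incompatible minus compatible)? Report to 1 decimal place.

88.6 ms

M(compatible) = 2904/7 = 414.857
M(incompatible) = 3021/6 = 503.500
Difference = 503.500 − 414.857 = 88.643 ms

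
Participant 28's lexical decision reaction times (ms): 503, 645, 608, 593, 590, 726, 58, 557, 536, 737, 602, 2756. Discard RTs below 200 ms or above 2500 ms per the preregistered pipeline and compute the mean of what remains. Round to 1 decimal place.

609.7 ms

Excluded: 58, 2756
Retained (n=10): Σ = 6097
Mean = 6097/10 = 609.7000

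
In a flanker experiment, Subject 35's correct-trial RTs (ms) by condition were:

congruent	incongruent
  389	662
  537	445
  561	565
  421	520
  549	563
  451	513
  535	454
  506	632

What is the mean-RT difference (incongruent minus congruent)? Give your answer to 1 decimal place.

50.6 ms

M(congruent) = 3949/8 = 493.625
M(incongruent) = 4354/8 = 544.250
Difference = 544.250 − 493.625 = 50.625 ms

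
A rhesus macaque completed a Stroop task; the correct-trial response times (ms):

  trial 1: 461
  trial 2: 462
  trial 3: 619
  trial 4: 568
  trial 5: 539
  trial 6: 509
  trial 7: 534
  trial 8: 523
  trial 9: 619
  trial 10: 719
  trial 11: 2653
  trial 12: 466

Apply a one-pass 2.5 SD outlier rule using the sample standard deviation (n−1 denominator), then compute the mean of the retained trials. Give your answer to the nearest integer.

n = 12, ΣRT = 8672, M = 722.667
Σ(x−M)² = 4128758.67; s = √(4128758.67/11) = 612.651
Cutoffs: 722.667 ± 2.5·612.651 → [-809.0, 2254.3]
Outside: 2653 → excluded.
Retained (n=11): Σ = 6019, mean = 6019/11 = 547.182

547 ms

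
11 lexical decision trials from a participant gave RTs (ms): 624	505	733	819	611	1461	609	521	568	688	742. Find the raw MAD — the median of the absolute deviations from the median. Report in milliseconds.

103 ms

Sorted: 505, 521, 568, 609, 611, 624, 688, 733, 742, 819, 1461 → median = 624
|x − 624|: 0, 119, 109, 195, 13, 837, 15, 103, 56, 64, 118
Sorted deviations: 0, 13, 15, 56, 64, 103, 109, 118, 119, 195, 837 → MAD = 103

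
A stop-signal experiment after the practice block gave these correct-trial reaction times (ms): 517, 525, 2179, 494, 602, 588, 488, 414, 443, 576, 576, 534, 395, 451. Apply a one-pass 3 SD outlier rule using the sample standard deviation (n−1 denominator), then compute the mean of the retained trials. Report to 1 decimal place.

507.9 ms

n = 14, ΣRT = 8782, M = 627.286
Σ(x−M)² = 2648238.86; s = √(2648238.86/13) = 451.343
Cutoffs: 627.286 ± 3·451.343 → [-726.7, 1981.3]
Outside: 2179 → excluded.
Retained (n=13): Σ = 6603, mean = 6603/13 = 507.923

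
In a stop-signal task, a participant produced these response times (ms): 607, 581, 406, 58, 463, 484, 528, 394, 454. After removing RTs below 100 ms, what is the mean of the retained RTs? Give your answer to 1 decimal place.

489.6 ms

Excluded: 58
Retained (n=8): Σ = 3917
Mean = 3917/8 = 489.6250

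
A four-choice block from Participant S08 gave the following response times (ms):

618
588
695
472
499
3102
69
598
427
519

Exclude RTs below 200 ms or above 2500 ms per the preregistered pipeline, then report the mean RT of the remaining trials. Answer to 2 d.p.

Excluded: 69, 3102
Retained (n=8): Σ = 4416
Mean = 4416/8 = 552.0000

552.00 ms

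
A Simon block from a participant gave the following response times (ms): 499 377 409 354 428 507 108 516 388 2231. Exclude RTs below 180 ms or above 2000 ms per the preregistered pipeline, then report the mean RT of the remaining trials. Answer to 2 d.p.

434.75 ms

Excluded: 108, 2231
Retained (n=8): Σ = 3478
Mean = 3478/8 = 434.7500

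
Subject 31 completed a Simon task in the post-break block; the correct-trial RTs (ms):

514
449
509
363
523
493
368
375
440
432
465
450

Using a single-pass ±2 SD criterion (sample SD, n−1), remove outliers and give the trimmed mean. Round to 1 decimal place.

448.4 ms

n = 12, ΣRT = 5381, M = 448.417
Σ(x−M)² = 35292.92; s = √(35292.92/11) = 56.643
Cutoffs: 448.417 ± 2·56.643 → [335.1, 561.7]
No RTs fall outside the cutoffs; all 12 retained. Mean = 5381/12 = 448.417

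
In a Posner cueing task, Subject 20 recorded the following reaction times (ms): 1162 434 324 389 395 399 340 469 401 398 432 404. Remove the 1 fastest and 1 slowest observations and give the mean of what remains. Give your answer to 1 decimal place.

Sorted: 324, 340, 389, 395, 398, 399, 401, 404, 432, 434, 469, 1162
Drop lowest 1 (324) and highest 1 (1162)
Remaining (n=10): Σ = 4061, mean = 4061/10 = 406.100

406.1 ms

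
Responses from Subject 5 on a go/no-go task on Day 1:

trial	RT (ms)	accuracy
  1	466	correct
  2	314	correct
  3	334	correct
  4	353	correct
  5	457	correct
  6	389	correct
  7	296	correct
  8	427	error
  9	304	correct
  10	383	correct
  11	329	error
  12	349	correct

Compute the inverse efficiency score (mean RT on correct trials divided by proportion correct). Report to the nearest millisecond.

Correct trials (n=10): 466, 314, 334, 353, 457, 389, 296, 304, 383, 349
Mean correct RT = 3645/10 = 364.5000 ms
Proportion correct = 10/12
IES = 364.5000 / (10/12) = 437.400 ms

437 ms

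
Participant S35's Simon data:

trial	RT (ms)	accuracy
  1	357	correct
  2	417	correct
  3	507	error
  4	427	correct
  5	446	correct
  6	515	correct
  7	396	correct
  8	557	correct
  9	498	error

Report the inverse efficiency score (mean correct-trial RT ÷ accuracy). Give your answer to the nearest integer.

572 ms

Correct trials (n=7): 357, 417, 427, 446, 515, 396, 557
Mean correct RT = 3115/7 = 445.0000 ms
Proportion correct = 7/9
IES = 445.0000 / (7/9) = 572.143 ms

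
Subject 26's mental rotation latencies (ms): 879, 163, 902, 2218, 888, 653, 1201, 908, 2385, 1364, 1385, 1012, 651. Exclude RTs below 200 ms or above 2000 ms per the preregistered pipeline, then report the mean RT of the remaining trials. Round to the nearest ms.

Excluded: 163, 2218, 2385
Retained (n=10): Σ = 9843
Mean = 9843/10 = 984.3000

984 ms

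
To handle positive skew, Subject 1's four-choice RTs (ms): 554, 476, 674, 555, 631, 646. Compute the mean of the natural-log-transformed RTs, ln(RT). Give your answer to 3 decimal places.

6.372

ln(RT): 6.3172, 6.1654, 6.5132, 6.3190, 6.4473, 6.4708
Σ ln(RT) = 38.2329
Mean = 38.2329/6 = 6.37215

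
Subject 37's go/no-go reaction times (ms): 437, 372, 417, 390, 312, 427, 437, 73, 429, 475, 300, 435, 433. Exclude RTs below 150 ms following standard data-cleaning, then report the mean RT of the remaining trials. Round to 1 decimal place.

405.3 ms

Excluded: 73
Retained (n=12): Σ = 4864
Mean = 4864/12 = 405.3333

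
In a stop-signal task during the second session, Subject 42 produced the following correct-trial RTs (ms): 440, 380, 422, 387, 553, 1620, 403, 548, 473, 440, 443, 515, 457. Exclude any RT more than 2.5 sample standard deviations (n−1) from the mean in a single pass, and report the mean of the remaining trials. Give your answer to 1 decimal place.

n = 13, ΣRT = 7081, M = 544.692
Σ(x−M)² = 1289460.77; s = √(1289460.77/12) = 327.803
Cutoffs: 544.692 ± 2.5·327.803 → [-274.8, 1364.2]
Outside: 1620 → excluded.
Retained (n=12): Σ = 5461, mean = 5461/12 = 455.083

455.1 ms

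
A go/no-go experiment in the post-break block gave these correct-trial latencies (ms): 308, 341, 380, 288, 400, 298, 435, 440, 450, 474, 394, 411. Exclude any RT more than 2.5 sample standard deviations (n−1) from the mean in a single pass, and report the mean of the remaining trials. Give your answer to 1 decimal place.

384.9 ms

n = 12, ΣRT = 4619, M = 384.917
Σ(x−M)² = 43520.92; s = √(43520.92/11) = 62.900
Cutoffs: 384.917 ± 2.5·62.900 → [227.7, 542.2]
No RTs fall outside the cutoffs; all 12 retained. Mean = 4619/12 = 384.917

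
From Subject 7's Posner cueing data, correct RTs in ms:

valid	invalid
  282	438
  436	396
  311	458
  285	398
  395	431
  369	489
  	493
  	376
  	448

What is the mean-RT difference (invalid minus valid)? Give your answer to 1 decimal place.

90.0 ms

M(valid) = 2078/6 = 346.333
M(invalid) = 3927/9 = 436.333
Difference = 436.333 − 346.333 = 90.000 ms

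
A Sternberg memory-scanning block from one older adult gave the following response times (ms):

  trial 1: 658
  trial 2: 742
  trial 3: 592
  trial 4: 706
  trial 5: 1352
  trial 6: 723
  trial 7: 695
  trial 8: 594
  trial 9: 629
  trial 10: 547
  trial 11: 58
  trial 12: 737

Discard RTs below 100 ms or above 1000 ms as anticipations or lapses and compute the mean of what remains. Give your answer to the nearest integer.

662 ms

Excluded: 58, 1352
Retained (n=10): Σ = 6623
Mean = 6623/10 = 662.3000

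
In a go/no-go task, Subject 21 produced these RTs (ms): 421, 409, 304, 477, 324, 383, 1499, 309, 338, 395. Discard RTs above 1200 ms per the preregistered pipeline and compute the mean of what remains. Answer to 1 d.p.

Excluded: 1499
Retained (n=9): Σ = 3360
Mean = 3360/9 = 373.3333

373.3 ms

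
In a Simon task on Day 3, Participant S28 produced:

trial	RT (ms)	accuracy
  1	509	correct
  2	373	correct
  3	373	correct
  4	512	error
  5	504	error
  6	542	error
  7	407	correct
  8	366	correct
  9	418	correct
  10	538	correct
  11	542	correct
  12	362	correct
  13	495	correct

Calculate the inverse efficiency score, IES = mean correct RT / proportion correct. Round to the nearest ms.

Correct trials (n=10): 509, 373, 373, 407, 366, 418, 538, 542, 362, 495
Mean correct RT = 4383/10 = 438.3000 ms
Proportion correct = 10/13
IES = 438.3000 / (10/13) = 569.790 ms

570 ms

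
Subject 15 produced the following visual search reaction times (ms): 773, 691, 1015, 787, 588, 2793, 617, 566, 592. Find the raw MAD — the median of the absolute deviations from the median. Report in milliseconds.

Sorted: 566, 588, 592, 617, 691, 773, 787, 1015, 2793 → median = 691
|x − 691|: 82, 0, 324, 96, 103, 2102, 74, 125, 99
Sorted deviations: 0, 74, 82, 96, 99, 103, 125, 324, 2102 → MAD = 99

99 ms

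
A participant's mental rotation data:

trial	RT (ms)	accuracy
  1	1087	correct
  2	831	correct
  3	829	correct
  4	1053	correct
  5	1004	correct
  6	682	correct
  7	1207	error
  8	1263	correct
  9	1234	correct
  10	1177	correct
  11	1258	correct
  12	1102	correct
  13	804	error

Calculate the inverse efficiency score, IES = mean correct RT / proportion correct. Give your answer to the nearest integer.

Correct trials (n=11): 1087, 831, 829, 1053, 1004, 682, 1263, 1234, 1177, 1258, 1102
Mean correct RT = 11520/11 = 1047.2727 ms
Proportion correct = 11/13
IES = 1047.2727 / (11/13) = 1237.686 ms

1238 ms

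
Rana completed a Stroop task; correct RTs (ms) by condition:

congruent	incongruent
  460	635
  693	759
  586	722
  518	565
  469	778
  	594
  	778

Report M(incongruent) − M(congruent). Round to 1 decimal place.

M(congruent) = 2726/5 = 545.200
M(incongruent) = 4831/7 = 690.143
Difference = 690.143 − 545.200 = 144.943 ms

144.9 ms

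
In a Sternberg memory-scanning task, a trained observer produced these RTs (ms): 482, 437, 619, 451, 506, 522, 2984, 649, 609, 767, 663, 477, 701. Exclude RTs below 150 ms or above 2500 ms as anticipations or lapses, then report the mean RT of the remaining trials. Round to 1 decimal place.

573.6 ms

Excluded: 2984
Retained (n=12): Σ = 6883
Mean = 6883/12 = 573.5833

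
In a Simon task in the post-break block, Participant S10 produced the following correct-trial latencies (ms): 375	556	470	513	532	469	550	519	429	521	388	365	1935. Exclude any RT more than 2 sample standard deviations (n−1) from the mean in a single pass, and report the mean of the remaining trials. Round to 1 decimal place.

473.9 ms

n = 13, ΣRT = 7622, M = 586.308
Σ(x−M)² = 2023314.77; s = √(2023314.77/12) = 410.621
Cutoffs: 586.308 ± 2·410.621 → [-234.9, 1407.5]
Outside: 1935 → excluded.
Retained (n=12): Σ = 5687, mean = 5687/12 = 473.917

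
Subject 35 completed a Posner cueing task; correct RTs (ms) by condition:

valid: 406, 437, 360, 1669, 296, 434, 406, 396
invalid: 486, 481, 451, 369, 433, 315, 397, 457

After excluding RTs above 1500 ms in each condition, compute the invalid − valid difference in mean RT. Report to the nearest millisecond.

valid: exclude 1669
M(valid) = 2735/7 = 390.714
M(invalid) = 3389/8 = 423.625
Difference = 423.625 − 390.714 = 32.911 ms

33 ms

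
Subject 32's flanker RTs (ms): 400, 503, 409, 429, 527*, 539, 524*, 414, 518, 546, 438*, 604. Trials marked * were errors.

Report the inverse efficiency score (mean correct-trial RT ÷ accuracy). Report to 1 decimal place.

646.2 ms

Correct trials (n=9): 400, 503, 409, 429, 539, 414, 518, 546, 604
Mean correct RT = 4362/9 = 484.6667 ms
Proportion correct = 9/12
IES = 484.6667 / (9/12) = 646.222 ms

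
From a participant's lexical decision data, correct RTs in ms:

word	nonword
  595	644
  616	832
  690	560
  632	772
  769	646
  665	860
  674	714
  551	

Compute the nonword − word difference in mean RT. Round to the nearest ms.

M(word) = 5192/8 = 649.000
M(nonword) = 5028/7 = 718.286
Difference = 718.286 − 649.000 = 69.286 ms

69 ms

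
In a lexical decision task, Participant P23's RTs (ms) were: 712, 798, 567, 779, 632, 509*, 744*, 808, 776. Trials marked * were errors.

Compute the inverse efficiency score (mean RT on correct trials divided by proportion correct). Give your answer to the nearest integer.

932 ms

Correct trials (n=7): 712, 798, 567, 779, 632, 808, 776
Mean correct RT = 5072/7 = 724.5714 ms
Proportion correct = 7/9
IES = 724.5714 / (7/9) = 931.592 ms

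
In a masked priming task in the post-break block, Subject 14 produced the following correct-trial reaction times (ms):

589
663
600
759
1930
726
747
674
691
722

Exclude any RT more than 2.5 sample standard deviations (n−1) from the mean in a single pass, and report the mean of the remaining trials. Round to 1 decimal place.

n = 10, ΣRT = 8101, M = 810.100
Σ(x−M)² = 1422976.90; s = √(1422976.90/9) = 397.629
Cutoffs: 810.100 ± 2.5·397.629 → [-184.0, 1804.2]
Outside: 1930 → excluded.
Retained (n=9): Σ = 6171, mean = 6171/9 = 685.667

685.7 ms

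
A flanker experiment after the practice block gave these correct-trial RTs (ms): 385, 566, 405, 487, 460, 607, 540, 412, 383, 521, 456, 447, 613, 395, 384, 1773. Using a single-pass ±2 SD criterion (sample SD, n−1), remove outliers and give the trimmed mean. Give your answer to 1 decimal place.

n = 16, ΣRT = 8834, M = 552.125
Σ(x−M)² = 1682349.75; s = √(1682349.75/15) = 334.898
Cutoffs: 552.125 ± 2·334.898 → [-117.7, 1221.9]
Outside: 1773 → excluded.
Retained (n=15): Σ = 7061, mean = 7061/15 = 470.733

470.7 ms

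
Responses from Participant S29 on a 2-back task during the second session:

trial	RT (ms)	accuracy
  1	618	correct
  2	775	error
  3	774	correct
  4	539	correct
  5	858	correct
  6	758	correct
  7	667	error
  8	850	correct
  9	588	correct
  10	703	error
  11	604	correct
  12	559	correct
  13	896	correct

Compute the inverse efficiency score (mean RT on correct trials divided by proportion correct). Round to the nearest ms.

916 ms

Correct trials (n=10): 618, 774, 539, 858, 758, 850, 588, 604, 559, 896
Mean correct RT = 7044/10 = 704.4000 ms
Proportion correct = 10/13
IES = 704.4000 / (10/13) = 915.720 ms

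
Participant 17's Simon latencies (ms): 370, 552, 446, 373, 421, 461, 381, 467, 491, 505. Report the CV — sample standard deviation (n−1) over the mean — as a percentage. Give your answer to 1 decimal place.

n = 10, Σ = 4467, M = 446.7000
Σ(x−M)² = 33358.100; s = √(33358.100/9) = 60.8807
CV = 60.8807 / 446.7000 = 0.13629 = 13.629%

13.6%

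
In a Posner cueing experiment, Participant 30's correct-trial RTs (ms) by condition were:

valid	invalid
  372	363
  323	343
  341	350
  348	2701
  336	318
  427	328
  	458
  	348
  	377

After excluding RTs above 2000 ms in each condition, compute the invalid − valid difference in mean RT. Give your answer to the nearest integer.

3 ms

invalid: exclude 2701
M(valid) = 2147/6 = 357.833
M(invalid) = 2885/8 = 360.625
Difference = 360.625 − 357.833 = 2.792 ms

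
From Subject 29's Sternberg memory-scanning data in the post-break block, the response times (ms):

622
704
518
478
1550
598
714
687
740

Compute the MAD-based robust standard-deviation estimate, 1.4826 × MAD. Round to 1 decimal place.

Sorted: 478, 518, 598, 622, 687, 704, 714, 740, 1550 → median = 687
|x − 687| sorted: 0, 17, 27, 53, 65, 89, 169, 209, 863 → MAD = 65
Robust SD ≈ 1.4826 × 65 = 96.369

96.4 ms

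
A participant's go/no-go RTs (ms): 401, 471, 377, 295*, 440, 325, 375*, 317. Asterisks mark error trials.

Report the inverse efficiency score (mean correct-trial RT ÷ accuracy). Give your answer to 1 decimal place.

518.0 ms

Correct trials (n=6): 401, 471, 377, 440, 325, 317
Mean correct RT = 2331/6 = 388.5000 ms
Proportion correct = 6/8
IES = 388.5000 / (6/8) = 518.000 ms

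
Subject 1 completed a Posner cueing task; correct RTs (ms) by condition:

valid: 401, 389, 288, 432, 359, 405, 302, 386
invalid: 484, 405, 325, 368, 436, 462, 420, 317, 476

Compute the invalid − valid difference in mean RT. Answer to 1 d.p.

40.1 ms

M(valid) = 2962/8 = 370.250
M(invalid) = 3693/9 = 410.333
Difference = 410.333 − 370.250 = 40.083 ms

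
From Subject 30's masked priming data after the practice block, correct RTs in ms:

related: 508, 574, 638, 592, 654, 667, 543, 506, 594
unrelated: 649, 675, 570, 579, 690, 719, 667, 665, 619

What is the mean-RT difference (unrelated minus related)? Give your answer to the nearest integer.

62 ms

M(related) = 5276/9 = 586.222
M(unrelated) = 5833/9 = 648.111
Difference = 648.111 − 586.222 = 61.889 ms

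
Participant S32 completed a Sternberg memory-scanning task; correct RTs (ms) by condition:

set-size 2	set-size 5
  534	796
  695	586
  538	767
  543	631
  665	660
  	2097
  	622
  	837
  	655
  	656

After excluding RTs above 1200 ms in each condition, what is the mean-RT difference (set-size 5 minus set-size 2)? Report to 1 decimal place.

set-size 5: exclude 2097
M(set-size 2) = 2975/5 = 595.000
M(set-size 5) = 6210/9 = 690.000
Difference = 690.000 − 595.000 = 95.000 ms

95.0 ms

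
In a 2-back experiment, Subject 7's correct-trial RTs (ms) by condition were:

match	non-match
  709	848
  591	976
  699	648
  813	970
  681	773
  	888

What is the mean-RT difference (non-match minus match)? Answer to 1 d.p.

M(match) = 3493/5 = 698.600
M(non-match) = 5103/6 = 850.500
Difference = 850.500 − 698.600 = 151.900 ms

151.9 ms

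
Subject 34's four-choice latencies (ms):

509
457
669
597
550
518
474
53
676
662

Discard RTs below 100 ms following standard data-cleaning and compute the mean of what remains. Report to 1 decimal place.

568.0 ms

Excluded: 53
Retained (n=9): Σ = 5112
Mean = 5112/9 = 568.0000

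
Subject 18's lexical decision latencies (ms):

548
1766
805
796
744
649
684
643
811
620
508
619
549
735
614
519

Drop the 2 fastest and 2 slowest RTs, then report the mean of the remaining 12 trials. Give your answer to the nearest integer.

667 ms

Sorted: 508, 519, 548, 549, 614, 619, 620, 643, 649, 684, 735, 744, 796, 805, 811, 1766
Drop lowest 2 (508, 519) and highest 2 (811, 1766)
Remaining (n=12): Σ = 8006, mean = 8006/12 = 667.167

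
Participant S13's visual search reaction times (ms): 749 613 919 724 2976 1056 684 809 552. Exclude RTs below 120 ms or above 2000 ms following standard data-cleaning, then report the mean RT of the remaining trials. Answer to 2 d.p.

763.25 ms

Excluded: 2976
Retained (n=8): Σ = 6106
Mean = 6106/8 = 763.2500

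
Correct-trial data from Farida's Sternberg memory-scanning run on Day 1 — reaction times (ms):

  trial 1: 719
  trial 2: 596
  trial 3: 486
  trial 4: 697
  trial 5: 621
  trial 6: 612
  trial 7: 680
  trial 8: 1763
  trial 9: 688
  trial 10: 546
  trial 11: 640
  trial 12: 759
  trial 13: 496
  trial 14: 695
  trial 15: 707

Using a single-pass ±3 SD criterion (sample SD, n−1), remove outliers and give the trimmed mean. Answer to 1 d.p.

n = 15, ΣRT = 10705, M = 713.667
Σ(x−M)² = 1271165.33; s = √(1271165.33/14) = 301.326
Cutoffs: 713.667 ± 3·301.326 → [-190.3, 1617.6]
Outside: 1763 → excluded.
Retained (n=14): Σ = 8942, mean = 8942/14 = 638.714

638.7 ms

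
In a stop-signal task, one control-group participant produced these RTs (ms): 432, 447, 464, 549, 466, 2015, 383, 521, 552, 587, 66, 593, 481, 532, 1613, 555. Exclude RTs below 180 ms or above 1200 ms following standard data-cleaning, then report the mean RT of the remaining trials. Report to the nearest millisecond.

Excluded: 66, 1613, 2015
Retained (n=13): Σ = 6562
Mean = 6562/13 = 504.7692

505 ms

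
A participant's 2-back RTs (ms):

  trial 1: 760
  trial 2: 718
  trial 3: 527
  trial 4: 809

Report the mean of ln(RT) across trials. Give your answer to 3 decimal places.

6.543

ln(RT): 6.6333, 6.5765, 6.2672, 6.6958
Σ ln(RT) = 26.1728
Mean = 26.1728/4 = 6.54320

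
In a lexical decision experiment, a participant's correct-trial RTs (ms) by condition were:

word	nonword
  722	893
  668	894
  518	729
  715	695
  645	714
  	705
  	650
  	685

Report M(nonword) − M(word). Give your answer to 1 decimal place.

92.0 ms

M(word) = 3268/5 = 653.600
M(nonword) = 5965/8 = 745.625
Difference = 745.625 − 653.600 = 92.025 ms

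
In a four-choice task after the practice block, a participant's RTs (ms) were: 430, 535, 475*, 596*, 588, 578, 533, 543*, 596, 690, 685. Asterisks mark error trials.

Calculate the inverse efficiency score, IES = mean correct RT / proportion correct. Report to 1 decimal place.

Correct trials (n=8): 430, 535, 588, 578, 533, 596, 690, 685
Mean correct RT = 4635/8 = 579.3750 ms
Proportion correct = 8/11
IES = 579.3750 / (8/11) = 796.641 ms

796.6 ms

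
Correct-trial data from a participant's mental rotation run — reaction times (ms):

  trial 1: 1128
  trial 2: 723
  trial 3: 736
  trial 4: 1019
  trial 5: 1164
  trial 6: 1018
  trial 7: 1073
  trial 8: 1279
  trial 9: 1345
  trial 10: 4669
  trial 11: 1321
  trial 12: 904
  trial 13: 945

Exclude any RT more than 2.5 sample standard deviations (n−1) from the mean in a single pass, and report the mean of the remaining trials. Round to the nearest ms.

1055 ms

n = 13, ΣRT = 17324, M = 1332.615
Σ(x−M)² = 12531199.08; s = √(12531199.08/12) = 1021.894
Cutoffs: 1332.615 ± 2.5·1021.894 → [-1222.1, 3887.3]
Outside: 4669 → excluded.
Retained (n=12): Σ = 12655, mean = 12655/12 = 1054.583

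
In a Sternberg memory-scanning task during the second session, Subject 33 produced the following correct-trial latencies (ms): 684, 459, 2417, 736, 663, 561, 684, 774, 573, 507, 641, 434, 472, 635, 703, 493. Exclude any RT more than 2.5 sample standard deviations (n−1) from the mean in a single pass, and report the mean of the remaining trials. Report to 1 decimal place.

n = 16, ΣRT = 11436, M = 714.750
Σ(x−M)² = 3257345.00; s = √(3257345.00/15) = 466.000
Cutoffs: 714.750 ± 2.5·466.000 → [-450.3, 1879.8]
Outside: 2417 → excluded.
Retained (n=15): Σ = 9019, mean = 9019/15 = 601.267

601.3 ms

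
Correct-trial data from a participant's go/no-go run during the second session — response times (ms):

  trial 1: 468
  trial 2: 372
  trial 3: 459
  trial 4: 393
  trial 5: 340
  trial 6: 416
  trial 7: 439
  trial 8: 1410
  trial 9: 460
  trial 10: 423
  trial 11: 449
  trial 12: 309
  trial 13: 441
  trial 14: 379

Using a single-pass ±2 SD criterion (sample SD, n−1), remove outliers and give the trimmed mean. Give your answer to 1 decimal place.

411.4 ms

n = 14, ΣRT = 6758, M = 482.714
Σ(x−M)² = 955564.86; s = √(955564.86/13) = 271.118
Cutoffs: 482.714 ± 2·271.118 → [-59.5, 1025.0]
Outside: 1410 → excluded.
Retained (n=13): Σ = 5348, mean = 5348/13 = 411.385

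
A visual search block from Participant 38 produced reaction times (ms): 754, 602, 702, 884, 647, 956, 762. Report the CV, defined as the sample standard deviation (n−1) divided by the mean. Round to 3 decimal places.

n = 7, Σ = 5307, M = 758.1429
Σ(x−M)² = 94904.857; s = √(94904.857/6) = 125.7675
CV = 125.7675 / 758.1429 = 0.16589

0.166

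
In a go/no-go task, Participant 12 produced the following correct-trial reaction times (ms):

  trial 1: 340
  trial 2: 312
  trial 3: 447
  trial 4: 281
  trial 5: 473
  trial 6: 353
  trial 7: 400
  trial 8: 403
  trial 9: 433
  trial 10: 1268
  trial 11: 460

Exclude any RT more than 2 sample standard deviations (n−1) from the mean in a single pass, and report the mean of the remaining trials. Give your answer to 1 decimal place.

n = 11, ΣRT = 5170, M = 470.000
Σ(x−M)² = 739474.00; s = √(739474.00/10) = 271.933
Cutoffs: 470.000 ± 2·271.933 → [-73.9, 1013.9]
Outside: 1268 → excluded.
Retained (n=10): Σ = 3902, mean = 3902/10 = 390.200

390.2 ms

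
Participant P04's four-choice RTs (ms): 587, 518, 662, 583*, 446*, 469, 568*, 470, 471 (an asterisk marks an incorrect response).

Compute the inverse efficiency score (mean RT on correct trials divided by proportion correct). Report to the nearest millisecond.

794 ms

Correct trials (n=6): 587, 518, 662, 469, 470, 471
Mean correct RT = 3177/6 = 529.5000 ms
Proportion correct = 6/9
IES = 529.5000 / (6/9) = 794.250 ms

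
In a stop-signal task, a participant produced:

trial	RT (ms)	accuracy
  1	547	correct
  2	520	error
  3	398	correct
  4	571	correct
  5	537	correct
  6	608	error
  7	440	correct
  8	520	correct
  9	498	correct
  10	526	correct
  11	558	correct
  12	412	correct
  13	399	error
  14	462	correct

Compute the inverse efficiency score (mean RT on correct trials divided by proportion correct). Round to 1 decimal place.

632.8 ms

Correct trials (n=11): 547, 398, 571, 537, 440, 520, 498, 526, 558, 412, 462
Mean correct RT = 5469/11 = 497.1818 ms
Proportion correct = 11/14
IES = 497.1818 / (11/14) = 632.777 ms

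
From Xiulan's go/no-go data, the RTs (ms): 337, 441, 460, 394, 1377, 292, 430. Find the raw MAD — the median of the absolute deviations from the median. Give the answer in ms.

Sorted: 292, 337, 394, 430, 441, 460, 1377 → median = 430
|x − 430|: 93, 11, 30, 36, 947, 138, 0
Sorted deviations: 0, 11, 30, 36, 93, 138, 947 → MAD = 36

36 ms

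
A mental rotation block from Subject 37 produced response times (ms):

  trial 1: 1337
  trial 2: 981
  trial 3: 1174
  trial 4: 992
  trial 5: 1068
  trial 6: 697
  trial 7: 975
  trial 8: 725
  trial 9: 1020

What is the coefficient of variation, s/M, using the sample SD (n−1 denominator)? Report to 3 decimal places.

n = 9, Σ = 8969, M = 996.5556
Σ(x−M)² = 317246.222; s = √(317246.222/8) = 199.1376
CV = 199.1376 / 996.5556 = 0.19983

0.200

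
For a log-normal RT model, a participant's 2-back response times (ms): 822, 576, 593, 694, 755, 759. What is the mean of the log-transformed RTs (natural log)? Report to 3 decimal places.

6.542

ln(RT): 6.7117, 6.3561, 6.3852, 6.5425, 6.6267, 6.6320
Σ ln(RT) = 39.2542
Mean = 39.2542/6 = 6.54237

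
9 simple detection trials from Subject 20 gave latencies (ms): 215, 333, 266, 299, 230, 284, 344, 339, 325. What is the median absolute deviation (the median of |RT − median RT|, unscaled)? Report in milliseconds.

34 ms

Sorted: 215, 230, 266, 284, 299, 325, 333, 339, 344 → median = 299
|x − 299|: 84, 34, 33, 0, 69, 15, 45, 40, 26
Sorted deviations: 0, 15, 26, 33, 34, 40, 45, 69, 84 → MAD = 34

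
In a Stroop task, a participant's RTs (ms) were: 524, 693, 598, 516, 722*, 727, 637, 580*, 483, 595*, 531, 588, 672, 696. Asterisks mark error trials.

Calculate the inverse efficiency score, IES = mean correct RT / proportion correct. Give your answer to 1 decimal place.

771.2 ms

Correct trials (n=11): 524, 693, 598, 516, 727, 637, 483, 531, 588, 672, 696
Mean correct RT = 6665/11 = 605.9091 ms
Proportion correct = 11/14
IES = 605.9091 / (11/14) = 771.157 ms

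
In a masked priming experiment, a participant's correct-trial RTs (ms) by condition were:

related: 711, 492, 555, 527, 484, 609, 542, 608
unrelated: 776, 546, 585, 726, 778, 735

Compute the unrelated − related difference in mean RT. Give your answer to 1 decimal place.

M(related) = 4528/8 = 566.000
M(unrelated) = 4146/6 = 691.000
Difference = 691.000 − 566.000 = 125.000 ms

125.0 ms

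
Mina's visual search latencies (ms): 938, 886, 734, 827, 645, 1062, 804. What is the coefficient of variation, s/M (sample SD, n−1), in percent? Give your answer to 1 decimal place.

n = 7, Σ = 5896, M = 842.2857
Σ(x−M)² = 111693.429; s = √(111693.429/6) = 136.4389
CV = 136.4389 / 842.2857 = 0.16199 = 16.199%

16.2%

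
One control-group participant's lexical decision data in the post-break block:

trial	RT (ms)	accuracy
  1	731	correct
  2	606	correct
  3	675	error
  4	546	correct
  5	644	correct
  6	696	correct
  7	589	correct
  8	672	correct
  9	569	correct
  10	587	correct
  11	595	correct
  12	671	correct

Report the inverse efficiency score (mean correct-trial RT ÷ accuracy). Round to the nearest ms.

Correct trials (n=11): 731, 606, 546, 644, 696, 589, 672, 569, 587, 595, 671
Mean correct RT = 6906/11 = 627.8182 ms
Proportion correct = 11/12
IES = 627.8182 / (11/12) = 684.893 ms

685 ms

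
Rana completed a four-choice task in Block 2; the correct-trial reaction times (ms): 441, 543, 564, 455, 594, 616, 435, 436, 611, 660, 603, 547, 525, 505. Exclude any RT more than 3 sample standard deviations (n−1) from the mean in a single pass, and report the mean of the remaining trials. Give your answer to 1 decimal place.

n = 14, ΣRT = 7535, M = 538.214
Σ(x−M)² = 73008.36; s = √(73008.36/13) = 74.940
Cutoffs: 538.214 ± 3·74.940 → [313.4, 763.0]
No RTs fall outside the cutoffs; all 14 retained. Mean = 7535/14 = 538.214

538.2 ms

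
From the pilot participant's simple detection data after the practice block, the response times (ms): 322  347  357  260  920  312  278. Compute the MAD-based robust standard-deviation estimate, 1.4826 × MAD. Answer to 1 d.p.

51.9 ms

Sorted: 260, 278, 312, 322, 347, 357, 920 → median = 322
|x − 322| sorted: 0, 10, 25, 35, 44, 62, 598 → MAD = 35
Robust SD ≈ 1.4826 × 35 = 51.891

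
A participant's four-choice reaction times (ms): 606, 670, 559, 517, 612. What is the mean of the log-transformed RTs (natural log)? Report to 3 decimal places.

6.381

ln(RT): 6.4069, 6.5073, 6.3261, 6.2480, 6.4167
Σ ln(RT) = 31.9051
Mean = 31.9051/5 = 6.38102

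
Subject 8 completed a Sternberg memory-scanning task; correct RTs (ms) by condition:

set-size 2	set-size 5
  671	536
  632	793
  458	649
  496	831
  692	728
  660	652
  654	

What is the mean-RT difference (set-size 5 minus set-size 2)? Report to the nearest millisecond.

89 ms

M(set-size 2) = 4263/7 = 609.000
M(set-size 5) = 4189/6 = 698.167
Difference = 698.167 − 609.000 = 89.167 ms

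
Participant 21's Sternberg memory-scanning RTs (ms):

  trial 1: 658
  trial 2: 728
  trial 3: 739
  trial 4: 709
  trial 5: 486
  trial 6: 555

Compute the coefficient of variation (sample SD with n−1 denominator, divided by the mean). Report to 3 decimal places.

n = 6, Σ = 3875, M = 645.8333
Σ(x−M)² = 53366.833; s = √(53366.833/5) = 103.3120
CV = 103.3120 / 645.8333 = 0.15997

0.160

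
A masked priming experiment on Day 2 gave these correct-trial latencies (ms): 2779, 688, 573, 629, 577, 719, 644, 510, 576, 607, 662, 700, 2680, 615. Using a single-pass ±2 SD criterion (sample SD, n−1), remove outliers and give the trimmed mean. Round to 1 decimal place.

625.0 ms

n = 14, ΣRT = 12959, M = 925.643
Σ(x−M)² = 7638569.21; s = √(7638569.21/13) = 766.539
Cutoffs: 925.643 ± 2·766.539 → [-607.4, 2458.7]
Outside: 2680, 2779 → excluded.
Retained (n=12): Σ = 7500, mean = 7500/12 = 625.000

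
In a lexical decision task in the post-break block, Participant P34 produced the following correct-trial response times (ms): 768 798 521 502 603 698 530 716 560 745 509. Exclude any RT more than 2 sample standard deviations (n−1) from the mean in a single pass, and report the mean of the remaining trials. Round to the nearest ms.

n = 11, ΣRT = 6950, M = 631.818
Σ(x−M)² = 131011.64; s = √(131011.64/10) = 114.460
Cutoffs: 631.818 ± 2·114.460 → [402.9, 860.7]
No RTs fall outside the cutoffs; all 11 retained. Mean = 6950/11 = 631.818

632 ms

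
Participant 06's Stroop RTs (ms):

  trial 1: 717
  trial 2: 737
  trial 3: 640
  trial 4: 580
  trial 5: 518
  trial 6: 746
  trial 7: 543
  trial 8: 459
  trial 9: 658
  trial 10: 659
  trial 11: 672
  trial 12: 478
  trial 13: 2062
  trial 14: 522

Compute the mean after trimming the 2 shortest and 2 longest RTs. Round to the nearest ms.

Sorted: 459, 478, 518, 522, 543, 580, 640, 658, 659, 672, 717, 737, 746, 2062
Drop lowest 2 (459, 478) and highest 2 (746, 2062)
Remaining (n=10): Σ = 6246, mean = 6246/10 = 624.600

625 ms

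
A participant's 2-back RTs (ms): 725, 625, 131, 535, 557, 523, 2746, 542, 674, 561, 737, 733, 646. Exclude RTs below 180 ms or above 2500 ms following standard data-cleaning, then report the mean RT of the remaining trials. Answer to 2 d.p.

623.45 ms

Excluded: 131, 2746
Retained (n=11): Σ = 6858
Mean = 6858/11 = 623.4545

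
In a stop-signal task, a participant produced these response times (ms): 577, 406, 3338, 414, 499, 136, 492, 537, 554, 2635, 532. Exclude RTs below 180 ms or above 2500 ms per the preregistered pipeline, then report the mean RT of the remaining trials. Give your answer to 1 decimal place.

501.4 ms

Excluded: 136, 2635, 3338
Retained (n=8): Σ = 4011
Mean = 4011/8 = 501.3750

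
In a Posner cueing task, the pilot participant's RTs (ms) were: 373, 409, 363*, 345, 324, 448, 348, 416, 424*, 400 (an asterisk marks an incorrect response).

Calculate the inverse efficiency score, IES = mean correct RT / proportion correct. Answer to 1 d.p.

Correct trials (n=8): 373, 409, 345, 324, 448, 348, 416, 400
Mean correct RT = 3063/8 = 382.8750 ms
Proportion correct = 8/10
IES = 382.8750 / (8/10) = 478.594 ms

478.6 ms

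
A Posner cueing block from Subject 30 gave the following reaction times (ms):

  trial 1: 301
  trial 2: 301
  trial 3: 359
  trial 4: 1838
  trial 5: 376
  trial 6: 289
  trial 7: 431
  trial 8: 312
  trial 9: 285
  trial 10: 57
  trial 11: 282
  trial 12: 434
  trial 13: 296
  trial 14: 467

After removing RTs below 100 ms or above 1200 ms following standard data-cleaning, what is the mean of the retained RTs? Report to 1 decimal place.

Excluded: 57, 1838
Retained (n=12): Σ = 4133
Mean = 4133/12 = 344.4167

344.4 ms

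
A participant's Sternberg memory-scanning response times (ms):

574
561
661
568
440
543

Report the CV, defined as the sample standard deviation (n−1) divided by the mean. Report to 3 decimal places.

0.127

n = 6, Σ = 3347, M = 557.8333
Σ(x−M)² = 25122.833; s = √(25122.833/5) = 70.8842
CV = 70.8842 / 557.8333 = 0.12707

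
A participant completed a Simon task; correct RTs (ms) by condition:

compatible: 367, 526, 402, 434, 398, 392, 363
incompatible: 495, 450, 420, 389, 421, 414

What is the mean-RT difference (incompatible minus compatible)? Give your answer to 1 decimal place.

M(compatible) = 2882/7 = 411.714
M(incompatible) = 2589/6 = 431.500
Difference = 431.500 − 411.714 = 19.786 ms

19.8 ms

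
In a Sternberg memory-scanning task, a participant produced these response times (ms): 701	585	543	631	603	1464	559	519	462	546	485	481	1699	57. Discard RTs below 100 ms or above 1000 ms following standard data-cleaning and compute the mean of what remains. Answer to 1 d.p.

555.9 ms

Excluded: 57, 1464, 1699
Retained (n=11): Σ = 6115
Mean = 6115/11 = 555.9091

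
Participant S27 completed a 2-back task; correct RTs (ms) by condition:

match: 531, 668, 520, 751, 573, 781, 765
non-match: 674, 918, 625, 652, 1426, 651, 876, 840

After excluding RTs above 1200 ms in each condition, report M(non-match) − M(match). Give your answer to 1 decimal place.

92.4 ms

non-match: exclude 1426
M(match) = 4589/7 = 655.571
M(non-match) = 5236/7 = 748.000
Difference = 748.000 − 655.571 = 92.429 ms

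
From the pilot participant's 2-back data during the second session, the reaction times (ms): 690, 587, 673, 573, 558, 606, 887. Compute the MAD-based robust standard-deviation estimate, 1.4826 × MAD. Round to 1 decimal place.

71.2 ms

Sorted: 558, 573, 587, 606, 673, 690, 887 → median = 606
|x − 606| sorted: 0, 19, 33, 48, 67, 84, 281 → MAD = 48
Robust SD ≈ 1.4826 × 48 = 71.165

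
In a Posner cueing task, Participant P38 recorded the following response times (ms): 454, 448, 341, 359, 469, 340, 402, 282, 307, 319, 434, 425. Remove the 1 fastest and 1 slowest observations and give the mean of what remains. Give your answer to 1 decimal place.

Sorted: 282, 307, 319, 340, 341, 359, 402, 425, 434, 448, 454, 469
Drop lowest 1 (282) and highest 1 (469)
Remaining (n=10): Σ = 3829, mean = 3829/10 = 382.900

382.9 ms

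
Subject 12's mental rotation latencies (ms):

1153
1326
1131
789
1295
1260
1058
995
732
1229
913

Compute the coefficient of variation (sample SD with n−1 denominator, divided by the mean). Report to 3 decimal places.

n = 11, Σ = 11881, M = 1080.0909
Σ(x−M)² = 410654.909; s = √(410654.909/10) = 202.6462
CV = 202.6462 / 1080.0909 = 0.18762

0.188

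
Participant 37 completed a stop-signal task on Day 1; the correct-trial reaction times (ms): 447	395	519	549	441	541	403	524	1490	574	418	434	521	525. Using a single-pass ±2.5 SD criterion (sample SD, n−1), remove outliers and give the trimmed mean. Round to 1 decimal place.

n = 14, ΣRT = 7781, M = 555.786
Σ(x−M)² = 985896.36; s = √(985896.36/13) = 275.387
Cutoffs: 555.786 ± 2.5·275.387 → [-132.7, 1244.3]
Outside: 1490 → excluded.
Retained (n=13): Σ = 6291, mean = 6291/13 = 483.923

483.9 ms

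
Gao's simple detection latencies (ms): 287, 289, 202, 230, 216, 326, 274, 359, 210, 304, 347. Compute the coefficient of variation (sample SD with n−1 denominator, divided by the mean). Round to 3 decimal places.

n = 11, Σ = 3044, M = 276.7273
Σ(x−M)² = 31050.182; s = √(31050.182/10) = 55.7227
CV = 55.7227 / 276.7273 = 0.20136

0.201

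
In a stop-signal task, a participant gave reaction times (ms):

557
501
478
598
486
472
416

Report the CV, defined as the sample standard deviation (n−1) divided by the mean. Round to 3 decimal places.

0.119

n = 7, Σ = 3508, M = 501.1429
Σ(x−M)² = 21364.857; s = √(21364.857/6) = 59.6725
CV = 59.6725 / 501.1429 = 0.11907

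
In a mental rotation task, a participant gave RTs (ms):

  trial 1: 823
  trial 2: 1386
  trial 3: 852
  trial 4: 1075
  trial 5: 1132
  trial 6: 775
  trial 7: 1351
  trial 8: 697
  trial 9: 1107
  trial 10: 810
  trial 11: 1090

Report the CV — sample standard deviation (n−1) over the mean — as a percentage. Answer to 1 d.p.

n = 11, Σ = 11098, M = 1008.9091
Σ(x−M)² = 545688.909; s = √(545688.909/10) = 233.5999
CV = 233.5999 / 1008.9091 = 0.23154 = 23.154%

23.2%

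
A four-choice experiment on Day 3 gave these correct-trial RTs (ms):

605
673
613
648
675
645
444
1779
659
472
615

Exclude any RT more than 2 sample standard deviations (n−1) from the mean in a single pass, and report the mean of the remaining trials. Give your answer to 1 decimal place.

n = 11, ΣRT = 7828, M = 711.636
Σ(x−M)² = 1312854.55; s = √(1312854.55/10) = 362.333
Cutoffs: 711.636 ± 2·362.333 → [-13.0, 1436.3]
Outside: 1779 → excluded.
Retained (n=10): Σ = 6049, mean = 6049/10 = 604.900

604.9 ms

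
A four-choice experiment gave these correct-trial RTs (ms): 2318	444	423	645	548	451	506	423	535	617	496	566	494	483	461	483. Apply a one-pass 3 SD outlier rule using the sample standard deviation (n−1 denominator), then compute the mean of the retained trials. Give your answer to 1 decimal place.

n = 16, ΣRT = 9893, M = 618.312
Σ(x−M)² = 3143339.44; s = √(3143339.44/15) = 457.773
Cutoffs: 618.312 ± 3·457.773 → [-755.0, 1991.6]
Outside: 2318 → excluded.
Retained (n=15): Σ = 7575, mean = 7575/15 = 505.000

505.0 ms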